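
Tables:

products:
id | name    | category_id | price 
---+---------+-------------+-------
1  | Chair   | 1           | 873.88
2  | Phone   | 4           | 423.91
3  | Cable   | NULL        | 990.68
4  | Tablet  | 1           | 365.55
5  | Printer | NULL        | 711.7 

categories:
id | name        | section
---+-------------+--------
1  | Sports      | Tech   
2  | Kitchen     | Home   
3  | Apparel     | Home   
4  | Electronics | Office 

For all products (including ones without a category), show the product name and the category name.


LEFT JOIN keeps every row from products (the left table); where category_id has no match in categories, the category columns become NULL. Walk through each product:
  - product 1 (Chair): category_id=1 -> matches Sports
  - product 2 (Phone): category_id=4 -> matches Electronics
  - product 3 (Cable): category_id=NULL, no match -> kept with NULL
  - product 4 (Tablet): category_id=1 -> matches Sports
  - product 5 (Printer): category_id=NULL, no match -> kept with NULL
All 5 rows appear; 2 have NULL category.

SQL:
SELECT a.name, b.name AS category
FROM products a
LEFT JOIN categories b ON a.category_id = b.id

Result:
name    | category   
--------+------------
Chair   | Sports     
Phone   | Electronics
Cable   | NULL       
Tablet  | Sports     
Printer | NULL       


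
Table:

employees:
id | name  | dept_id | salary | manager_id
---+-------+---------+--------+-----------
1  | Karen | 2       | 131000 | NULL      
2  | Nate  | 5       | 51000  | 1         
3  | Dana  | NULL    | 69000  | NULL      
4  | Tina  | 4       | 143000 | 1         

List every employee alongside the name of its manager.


This is a self-join: employees is joined to a second copy of itself, matching each row's manager_id to another row's id. Use LEFT JOIN so rows with manager_id=NULL are kept.
  - employee 1 (Karen): manager_id=NULL -> NULL
  - employee 2 (Nate): manager_id=1 -> Karen
  - employee 3 (Dana): manager_id=NULL -> NULL
  - employee 4 (Tina): manager_id=1 -> Karen

SQL:
SELECT a.name AS item, b.name AS manager
FROM employees a
LEFT JOIN employees b ON a.manager_id = b.id

Result:
item  | manager
------+--------
Karen | NULL   
Nate  | Karen  
Dana  | NULL   
Tina  | Karen  


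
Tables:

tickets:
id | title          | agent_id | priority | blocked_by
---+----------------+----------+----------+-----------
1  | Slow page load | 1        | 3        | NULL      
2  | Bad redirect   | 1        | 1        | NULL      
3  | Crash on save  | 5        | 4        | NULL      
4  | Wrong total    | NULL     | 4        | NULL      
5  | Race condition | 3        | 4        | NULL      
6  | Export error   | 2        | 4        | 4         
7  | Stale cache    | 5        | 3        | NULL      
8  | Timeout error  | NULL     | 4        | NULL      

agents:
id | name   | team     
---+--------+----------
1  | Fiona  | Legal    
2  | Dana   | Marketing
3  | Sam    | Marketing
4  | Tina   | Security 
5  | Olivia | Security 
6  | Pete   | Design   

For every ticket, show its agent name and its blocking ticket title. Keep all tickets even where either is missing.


Two LEFT JOINs from the same base table tickets: one to agents via agent_id, one to tickets itself via blocked_by. Both are LEFT so every ticket is preserved.
Match against agents:
  - ticket 1 (Slow page load): agent_id=1 -> matches Fiona
  - ticket 2 (Bad redirect): agent_id=1 -> matches Fiona
  - ticket 3 (Crash on save): agent_id=5 -> matches Olivia
  - ticket 4 (Wrong total): agent_id=NULL, no match -> kept with NULL
  - ticket 5 (Race condition): agent_id=3 -> matches Sam
  - ticket 6 (Export error): agent_id=2 -> matches Dana
  - ticket 7 (Stale cache): agent_id=5 -> matches Olivia
  - ticket 8 (Timeout error): agent_id=NULL, no match -> kept with NULL
Match against tickets (self):
  - ticket 1 (Slow page load): blocked_by=NULL -> NULL
  - ticket 2 (Bad redirect): blocked_by=NULL -> NULL
  - ticket 3 (Crash on save): blocked_by=NULL -> NULL
  - ticket 4 (Wrong total): blocked_by=NULL -> NULL
  - ticket 5 (Race condition): blocked_by=NULL -> NULL
  - ticket 6 (Export error): blocked_by=4 -> Wrong total
  - ticket 7 (Stale cache): blocked_by=NULL -> NULL
  - ticket 8 (Timeout error): blocked_by=NULL -> NULL

SQL:
SELECT a.title, b.name AS agent, c.title AS blocked_by
FROM tickets a
LEFT JOIN agents b ON a.agent_id = b.id
LEFT JOIN tickets c ON a.blocked_by = c.id

Result:
title          | agent  | blocked_by 
---------------+--------+------------
Slow page load | Fiona  | NULL       
Bad redirect   | Fiona  | NULL       
Crash on save  | Olivia | NULL       
Wrong total    | NULL   | NULL       
Race condition | Sam    | NULL       
Export error   | Dana   | Wrong total
Stale cache    | Olivia | NULL       
Timeout error  | NULL   | NULL       


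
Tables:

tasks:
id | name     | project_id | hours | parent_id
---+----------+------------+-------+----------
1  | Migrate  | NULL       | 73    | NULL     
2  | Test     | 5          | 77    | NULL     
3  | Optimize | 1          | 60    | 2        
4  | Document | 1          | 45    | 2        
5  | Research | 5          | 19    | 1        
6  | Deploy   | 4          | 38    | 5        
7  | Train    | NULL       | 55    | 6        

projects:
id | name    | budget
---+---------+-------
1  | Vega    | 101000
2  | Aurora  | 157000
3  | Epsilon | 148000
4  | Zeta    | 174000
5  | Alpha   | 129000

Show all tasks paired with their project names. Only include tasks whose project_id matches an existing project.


INNER JOIN keeps only tasks rows whose project_id matches an id in projects. Walk through each task:
  - task 1 (Migrate): project_id=NULL, no match -> dropped
  - task 2 (Test): project_id=5 -> matches Alpha
  - task 3 (Optimize): project_id=1 -> matches Vega
  - task 4 (Document): project_id=1 -> matches Vega
  - task 5 (Research): project_id=5 -> matches Alpha
  - task 6 (Deploy): project_id=4 -> matches Zeta
  - task 7 (Train): project_id=NULL, no match -> dropped
So 2 of 7 rows are dropped.

SQL:
SELECT a.name, b.name AS project
FROM tasks a
INNER JOIN projects b ON a.project_id = b.id

Result:
name     | project
---------+--------
Test     | Alpha  
Optimize | Vega   
Document | Vega   
Research | Alpha  
Deploy   | Zeta   


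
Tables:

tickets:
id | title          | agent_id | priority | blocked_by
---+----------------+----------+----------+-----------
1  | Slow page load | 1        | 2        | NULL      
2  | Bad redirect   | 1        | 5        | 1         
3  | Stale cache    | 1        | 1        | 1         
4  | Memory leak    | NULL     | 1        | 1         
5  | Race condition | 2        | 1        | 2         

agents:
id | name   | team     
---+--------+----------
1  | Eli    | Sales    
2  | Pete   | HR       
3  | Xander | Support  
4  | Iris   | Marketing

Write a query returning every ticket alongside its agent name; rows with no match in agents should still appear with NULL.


LEFT JOIN keeps every row from tickets (the left table); where agent_id has no match in agents, the agent columns become NULL. Walk through each ticket:
  - ticket 1 (Slow page load): agent_id=1 -> matches Eli
  - ticket 2 (Bad redirect): agent_id=1 -> matches Eli
  - ticket 3 (Stale cache): agent_id=1 -> matches Eli
  - ticket 4 (Memory leak): agent_id=NULL, no match -> kept with NULL
  - ticket 5 (Race condition): agent_id=2 -> matches Pete
All 5 rows appear; 1 has NULL agent.

SQL:
SELECT a.title, b.name AS agent
FROM tickets a
LEFT JOIN agents b ON a.agent_id = b.id

Result:
title          | agent
---------------+------
Slow page load | Eli  
Bad redirect   | Eli  
Stale cache    | Eli  
Memory leak    | NULL 
Race condition | Pete 


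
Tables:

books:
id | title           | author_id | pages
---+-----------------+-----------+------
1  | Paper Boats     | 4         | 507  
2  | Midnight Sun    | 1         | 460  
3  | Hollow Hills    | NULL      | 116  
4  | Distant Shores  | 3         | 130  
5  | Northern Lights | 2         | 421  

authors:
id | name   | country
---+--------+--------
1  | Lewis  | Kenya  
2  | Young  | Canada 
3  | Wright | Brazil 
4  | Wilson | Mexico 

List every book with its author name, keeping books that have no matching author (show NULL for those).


LEFT JOIN keeps every row from books (the left table); where author_id has no match in authors, the author columns become NULL. Walk through each book:
  - book 1 (Paper Boats): author_id=4 -> matches Wilson
  - book 2 (Midnight Sun): author_id=1 -> matches Lewis
  - book 3 (Hollow Hills): author_id=NULL, no match -> kept with NULL
  - book 4 (Distant Shores): author_id=3 -> matches Wright
  - book 5 (Northern Lights): author_id=2 -> matches Young
All 5 rows appear; 1 has NULL author.

SQL:
SELECT a.title, b.name AS author
FROM books a
LEFT JOIN authors b ON a.author_id = b.id

Result:
title           | author
----------------+-------
Paper Boats     | Wilson
Midnight Sun    | Lewis 
Hollow Hills    | NULL  
Distant Shores  | Wright
Northern Lights | Young 


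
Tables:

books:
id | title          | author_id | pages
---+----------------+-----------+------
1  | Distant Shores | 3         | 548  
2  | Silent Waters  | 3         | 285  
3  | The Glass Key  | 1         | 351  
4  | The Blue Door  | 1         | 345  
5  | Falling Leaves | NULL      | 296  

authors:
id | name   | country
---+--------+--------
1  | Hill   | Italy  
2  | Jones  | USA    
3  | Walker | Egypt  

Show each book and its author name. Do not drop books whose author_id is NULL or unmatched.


LEFT JOIN keeps every row from books (the left table); where author_id has no match in authors, the author columns become NULL. Walk through each book:
  - book 1 (Distant Shores): author_id=3 -> matches Walker
  - book 2 (Silent Waters): author_id=3 -> matches Walker
  - book 3 (The Glass Key): author_id=1 -> matches Hill
  - book 4 (The Blue Door): author_id=1 -> matches Hill
  - book 5 (Falling Leaves): author_id=NULL, no match -> kept with NULL
All 5 rows appear; 1 has NULL author.

SQL:
SELECT a.title, b.name AS author
FROM books a
LEFT JOIN authors b ON a.author_id = b.id

Result:
title          | author
---------------+-------
Distant Shores | Walker
Silent Waters  | Walker
The Glass Key  | Hill  
The Blue Door  | Hill  
Falling Leaves | NULL  


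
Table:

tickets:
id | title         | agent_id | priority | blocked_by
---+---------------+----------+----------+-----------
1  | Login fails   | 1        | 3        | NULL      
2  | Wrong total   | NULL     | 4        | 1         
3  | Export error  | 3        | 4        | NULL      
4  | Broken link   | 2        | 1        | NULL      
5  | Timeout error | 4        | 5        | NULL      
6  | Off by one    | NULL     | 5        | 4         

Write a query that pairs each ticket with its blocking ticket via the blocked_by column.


This is a self-join: tickets is joined to a second copy of itself, matching each row's blocked_by to another row's id. Use LEFT JOIN so rows with blocked_by=NULL are kept.
  - ticket 1 (Login fails): blocked_by=NULL -> NULL
  - ticket 2 (Wrong total): blocked_by=1 -> Login fails
  - ticket 3 (Export error): blocked_by=NULL -> NULL
  - ticket 4 (Broken link): blocked_by=NULL -> NULL
  - ticket 5 (Timeout error): blocked_by=NULL -> NULL
  - ticket 6 (Off by one): blocked_by=4 -> Broken link

SQL:
SELECT a.title AS item, b.title AS blocked_by
FROM tickets a
LEFT JOIN tickets b ON a.blocked_by = b.id

Result:
item          | blocked_by 
--------------+------------
Login fails   | NULL       
Wrong total   | Login fails
Export error  | NULL       
Broken link   | NULL       
Timeout error | NULL       
Off by one    | Broken link


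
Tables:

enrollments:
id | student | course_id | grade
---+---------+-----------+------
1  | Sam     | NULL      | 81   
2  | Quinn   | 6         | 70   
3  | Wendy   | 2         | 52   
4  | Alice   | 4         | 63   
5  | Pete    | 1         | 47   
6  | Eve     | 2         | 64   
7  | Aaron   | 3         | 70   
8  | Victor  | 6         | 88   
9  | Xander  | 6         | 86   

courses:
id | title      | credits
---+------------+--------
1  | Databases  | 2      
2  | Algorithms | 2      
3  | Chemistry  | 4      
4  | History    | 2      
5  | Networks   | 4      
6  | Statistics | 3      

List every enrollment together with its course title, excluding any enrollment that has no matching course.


INNER JOIN keeps only enrollments rows whose course_id matches an id in courses. Walk through each enrollment:
  - enrollment 1 (Sam): course_id=NULL, no match -> dropped
  - enrollment 2 (Quinn): course_id=6 -> matches Statistics
  - enrollment 3 (Wendy): course_id=2 -> matches Algorithms
  - enrollment 4 (Alice): course_id=4 -> matches History
  - enrollment 5 (Pete): course_id=1 -> matches Databases
  - enrollment 6 (Eve): course_id=2 -> matches Algorithms
  - enrollment 7 (Aaron): course_id=3 -> matches Chemistry
  - enrollment 8 (Victor): course_id=6 -> matches Statistics
  - enrollment 9 (Xander): course_id=6 -> matches Statistics
So 1 of 9 rows is dropped.

SQL:
SELECT a.student, b.title AS course
FROM enrollments a
INNER JOIN courses b ON a.course_id = b.id

Result:
student | course    
--------+-----------
Quinn   | Statistics
Wendy   | Algorithms
Alice   | History   
Pete    | Databases 
Eve     | Algorithms
Aaron   | Chemistry 
Victor  | Statistics
Xander  | Statistics


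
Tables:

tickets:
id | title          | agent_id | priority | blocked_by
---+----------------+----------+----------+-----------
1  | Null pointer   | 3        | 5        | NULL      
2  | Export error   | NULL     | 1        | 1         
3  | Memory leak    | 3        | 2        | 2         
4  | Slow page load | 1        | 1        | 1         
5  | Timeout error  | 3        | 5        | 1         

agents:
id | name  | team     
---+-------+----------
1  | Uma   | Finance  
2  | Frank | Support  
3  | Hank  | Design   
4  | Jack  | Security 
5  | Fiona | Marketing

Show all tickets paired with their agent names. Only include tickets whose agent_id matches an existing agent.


INNER JOIN keeps only tickets rows whose agent_id matches an id in agents. Walk through each ticket:
  - ticket 1 (Null pointer): agent_id=3 -> matches Hank
  - ticket 2 (Export error): agent_id=NULL, no match -> dropped
  - ticket 3 (Memory leak): agent_id=3 -> matches Hank
  - ticket 4 (Slow page load): agent_id=1 -> matches Uma
  - ticket 5 (Timeout error): agent_id=3 -> matches Hank
So 1 of 5 rows is dropped.

SQL:
SELECT a.title, b.name AS agent
FROM tickets a
INNER JOIN agents b ON a.agent_id = b.id

Result:
title          | agent
---------------+------
Null pointer   | Hank 
Memory leak    | Hank 
Slow page load | Uma  
Timeout error  | Hank 


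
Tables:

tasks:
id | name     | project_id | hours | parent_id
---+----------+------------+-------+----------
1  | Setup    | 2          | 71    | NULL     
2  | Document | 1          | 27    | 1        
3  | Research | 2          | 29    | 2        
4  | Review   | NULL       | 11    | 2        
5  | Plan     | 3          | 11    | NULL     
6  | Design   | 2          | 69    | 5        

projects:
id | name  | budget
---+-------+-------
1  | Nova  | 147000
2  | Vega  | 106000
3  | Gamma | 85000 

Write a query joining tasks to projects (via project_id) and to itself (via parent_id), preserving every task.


Two LEFT JOINs from the same base table tasks: one to projects via project_id, one to tasks itself via parent_id. Both are LEFT so every task is preserved.
Match against projects:
  - task 1 (Setup): project_id=2 -> matches Vega
  - task 2 (Document): project_id=1 -> matches Nova
  - task 3 (Research): project_id=2 -> matches Vega
  - task 4 (Review): project_id=NULL, no match -> kept with NULL
  - task 5 (Plan): project_id=3 -> matches Gamma
  - task 6 (Design): project_id=2 -> matches Vega
Match against tasks (self):
  - task 1 (Setup): parent_id=NULL -> NULL
  - task 2 (Document): parent_id=1 -> Setup
  - task 3 (Research): parent_id=2 -> Document
  - task 4 (Review): parent_id=2 -> Document
  - task 5 (Plan): parent_id=NULL -> NULL
  - task 6 (Design): parent_id=5 -> Plan

SQL:
SELECT a.name, b.name AS project, c.name AS parent
FROM tasks a
LEFT JOIN projects b ON a.project_id = b.id
LEFT JOIN tasks c ON a.parent_id = c.id

Result:
name     | project | parent  
---------+---------+---------
Setup    | Vega    | NULL    
Document | Nova    | Setup   
Research | Vega    | Document
Review   | NULL    | Document
Plan     | Gamma   | NULL    
Design   | Vega    | Plan    


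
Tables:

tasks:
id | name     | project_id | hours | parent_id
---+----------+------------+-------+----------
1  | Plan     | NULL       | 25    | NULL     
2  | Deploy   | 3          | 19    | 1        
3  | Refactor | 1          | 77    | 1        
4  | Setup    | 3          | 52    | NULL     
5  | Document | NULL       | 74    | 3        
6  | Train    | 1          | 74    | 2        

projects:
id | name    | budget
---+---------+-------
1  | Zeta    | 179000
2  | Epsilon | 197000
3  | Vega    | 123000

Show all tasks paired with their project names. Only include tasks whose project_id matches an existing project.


INNER JOIN keeps only tasks rows whose project_id matches an id in projects. Walk through each task:
  - task 1 (Plan): project_id=NULL, no match -> dropped
  - task 2 (Deploy): project_id=3 -> matches Vega
  - task 3 (Refactor): project_id=1 -> matches Zeta
  - task 4 (Setup): project_id=3 -> matches Vega
  - task 5 (Document): project_id=NULL, no match -> dropped
  - task 6 (Train): project_id=1 -> matches Zeta
So 2 of 6 rows are dropped.

SQL:
SELECT a.name, b.name AS project
FROM tasks a
INNER JOIN projects b ON a.project_id = b.id

Result:
name     | project
---------+--------
Deploy   | Vega   
Refactor | Zeta   
Setup    | Vega   
Train    | Zeta   


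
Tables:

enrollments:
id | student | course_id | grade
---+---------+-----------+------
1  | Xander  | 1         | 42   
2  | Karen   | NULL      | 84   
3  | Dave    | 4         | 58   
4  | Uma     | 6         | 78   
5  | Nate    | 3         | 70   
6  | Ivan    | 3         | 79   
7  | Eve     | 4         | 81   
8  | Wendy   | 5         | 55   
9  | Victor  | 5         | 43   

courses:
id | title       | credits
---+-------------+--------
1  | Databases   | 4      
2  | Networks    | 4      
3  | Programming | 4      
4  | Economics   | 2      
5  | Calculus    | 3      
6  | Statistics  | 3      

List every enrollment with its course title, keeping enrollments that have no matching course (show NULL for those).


LEFT JOIN keeps every row from enrollments (the left table); where course_id has no match in courses, the course columns become NULL. Walk through each enrollment:
  - enrollment 1 (Xander): course_id=1 -> matches Databases
  - enrollment 2 (Karen): course_id=NULL, no match -> kept with NULL
  - enrollment 3 (Dave): course_id=4 -> matches Economics
  - enrollment 4 (Uma): course_id=6 -> matches Statistics
  - enrollment 5 (Nate): course_id=3 -> matches Programming
  - enrollment 6 (Ivan): course_id=3 -> matches Programming
  - enrollment 7 (Eve): course_id=4 -> matches Economics
  - enrollment 8 (Wendy): course_id=5 -> matches Calculus
  - enrollment 9 (Victor): course_id=5 -> matches Calculus
All 9 rows appear; 1 has NULL course.

SQL:
SELECT a.student, b.title AS course
FROM enrollments a
LEFT JOIN courses b ON a.course_id = b.id

Result:
student | course     
--------+------------
Xander  | Databases  
Karen   | NULL       
Dave    | Economics  
Uma     | Statistics 
Nate    | Programming
Ivan    | Programming
Eve     | Economics  
Wendy   | Calculus   
Victor  | Calculus   


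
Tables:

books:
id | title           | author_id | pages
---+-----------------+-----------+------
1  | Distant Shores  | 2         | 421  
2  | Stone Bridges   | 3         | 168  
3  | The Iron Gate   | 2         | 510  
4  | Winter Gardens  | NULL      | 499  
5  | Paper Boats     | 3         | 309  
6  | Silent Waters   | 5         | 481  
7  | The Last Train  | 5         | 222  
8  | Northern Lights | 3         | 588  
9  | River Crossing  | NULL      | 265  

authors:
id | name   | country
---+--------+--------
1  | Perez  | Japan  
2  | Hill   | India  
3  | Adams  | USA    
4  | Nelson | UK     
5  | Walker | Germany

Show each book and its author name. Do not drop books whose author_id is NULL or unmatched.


LEFT JOIN keeps every row from books (the left table); where author_id has no match in authors, the author columns become NULL. Walk through each book:
  - book 1 (Distant Shores): author_id=2 -> matches Hill
  - book 2 (Stone Bridges): author_id=3 -> matches Adams
  - book 3 (The Iron Gate): author_id=2 -> matches Hill
  - book 4 (Winter Gardens): author_id=NULL, no match -> kept with NULL
  - book 5 (Paper Boats): author_id=3 -> matches Adams
  - book 6 (Silent Waters): author_id=5 -> matches Walker
  - book 7 (The Last Train): author_id=5 -> matches Walker
  - book 8 (Northern Lights): author_id=3 -> matches Adams
  - book 9 (River Crossing): author_id=NULL, no match -> kept with NULL
All 9 rows appear; 2 have NULL author.

SQL:
SELECT a.title, b.name AS author
FROM books a
LEFT JOIN authors b ON a.author_id = b.id

Result:
title           | author
----------------+-------
Distant Shores  | Hill  
Stone Bridges   | Adams 
The Iron Gate   | Hill  
Winter Gardens  | NULL  
Paper Boats     | Adams 
Silent Waters   | Walker
The Last Train  | Walker
Northern Lights | Adams 
River Crossing  | NULL  


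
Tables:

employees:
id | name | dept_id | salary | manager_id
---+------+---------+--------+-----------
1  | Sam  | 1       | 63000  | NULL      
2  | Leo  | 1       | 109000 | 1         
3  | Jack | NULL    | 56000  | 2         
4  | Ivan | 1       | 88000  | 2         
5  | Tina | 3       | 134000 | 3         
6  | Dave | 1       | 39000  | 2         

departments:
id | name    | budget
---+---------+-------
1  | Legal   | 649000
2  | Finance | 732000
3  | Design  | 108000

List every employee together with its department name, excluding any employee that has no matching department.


INNER JOIN keeps only employees rows whose dept_id matches an id in departments. Walk through each employee:
  - employee 1 (Sam): dept_id=1 -> matches Legal
  - employee 2 (Leo): dept_id=1 -> matches Legal
  - employee 3 (Jack): dept_id=NULL, no match -> dropped
  - employee 4 (Ivan): dept_id=1 -> matches Legal
  - employee 5 (Tina): dept_id=3 -> matches Design
  - employee 6 (Dave): dept_id=1 -> matches Legal
So 1 of 6 rows is dropped.

SQL:
SELECT a.name, b.name AS department
FROM employees a
INNER JOIN departments b ON a.dept_id = b.id

Result:
name | department
-----+-----------
Sam  | Legal     
Leo  | Legal     
Ivan | Legal     
Tina | Design    
Dave | Legal     


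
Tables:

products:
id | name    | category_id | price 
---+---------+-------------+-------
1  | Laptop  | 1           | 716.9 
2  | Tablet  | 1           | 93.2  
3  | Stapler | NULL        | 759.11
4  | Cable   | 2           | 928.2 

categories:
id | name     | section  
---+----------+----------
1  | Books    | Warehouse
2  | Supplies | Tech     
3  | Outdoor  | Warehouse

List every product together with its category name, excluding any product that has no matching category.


INNER JOIN keeps only products rows whose category_id matches an id in categories. Walk through each product:
  - product 1 (Laptop): category_id=1 -> matches Books
  - product 2 (Tablet): category_id=1 -> matches Books
  - product 3 (Stapler): category_id=NULL, no match -> dropped
  - product 4 (Cable): category_id=2 -> matches Supplies
So 1 of 4 rows is dropped.

SQL:
SELECT a.name, b.name AS category
FROM products a
INNER JOIN categories b ON a.category_id = b.id

Result:
name   | category
-------+---------
Laptop | Books   
Tablet | Books   
Cable  | Supplies


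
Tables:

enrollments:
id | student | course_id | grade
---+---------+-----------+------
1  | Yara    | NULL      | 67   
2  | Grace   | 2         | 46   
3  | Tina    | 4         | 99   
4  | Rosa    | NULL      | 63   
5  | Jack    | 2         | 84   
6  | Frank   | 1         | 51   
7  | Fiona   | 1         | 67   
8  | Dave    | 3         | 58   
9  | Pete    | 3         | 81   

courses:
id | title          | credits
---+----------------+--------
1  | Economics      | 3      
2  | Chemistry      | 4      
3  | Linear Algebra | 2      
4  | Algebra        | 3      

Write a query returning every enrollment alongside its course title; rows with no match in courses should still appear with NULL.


LEFT JOIN keeps every row from enrollments (the left table); where course_id has no match in courses, the course columns become NULL. Walk through each enrollment:
  - enrollment 1 (Yara): course_id=NULL, no match -> kept with NULL
  - enrollment 2 (Grace): course_id=2 -> matches Chemistry
  - enrollment 3 (Tina): course_id=4 -> matches Algebra
  - enrollment 4 (Rosa): course_id=NULL, no match -> kept with NULL
  - enrollment 5 (Jack): course_id=2 -> matches Chemistry
  - enrollment 6 (Frank): course_id=1 -> matches Economics
  - enrollment 7 (Fiona): course_id=1 -> matches Economics
  - enrollment 8 (Dave): course_id=3 -> matches Linear Algebra
  - enrollment 9 (Pete): course_id=3 -> matches Linear Algebra
All 9 rows appear; 2 have NULL course.

SQL:
SELECT a.student, b.title AS course
FROM enrollments a
LEFT JOIN courses b ON a.course_id = b.id

Result:
student | course        
--------+---------------
Yara    | NULL          
Grace   | Chemistry     
Tina    | Algebra       
Rosa    | NULL          
Jack    | Chemistry     
Frank   | Economics     
Fiona   | Economics     
Dave    | Linear Algebra
Pete    | Linear Algebra


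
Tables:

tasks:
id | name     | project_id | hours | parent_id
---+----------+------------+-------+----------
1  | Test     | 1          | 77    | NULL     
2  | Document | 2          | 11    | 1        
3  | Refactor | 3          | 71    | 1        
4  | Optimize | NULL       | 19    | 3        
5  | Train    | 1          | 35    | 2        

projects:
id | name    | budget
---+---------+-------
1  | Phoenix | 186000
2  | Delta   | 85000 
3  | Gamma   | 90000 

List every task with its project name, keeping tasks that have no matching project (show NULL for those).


LEFT JOIN keeps every row from tasks (the left table); where project_id has no match in projects, the project columns become NULL. Walk through each task:
  - task 1 (Test): project_id=1 -> matches Phoenix
  - task 2 (Document): project_id=2 -> matches Delta
  - task 3 (Refactor): project_id=3 -> matches Gamma
  - task 4 (Optimize): project_id=NULL, no match -> kept with NULL
  - task 5 (Train): project_id=1 -> matches Phoenix
All 5 rows appear; 1 has NULL project.

SQL:
SELECT a.name, b.name AS project
FROM tasks a
LEFT JOIN projects b ON a.project_id = b.id

Result:
name     | project
---------+--------
Test     | Phoenix
Document | Delta  
Refactor | Gamma  
Optimize | NULL   
Train    | Phoenix


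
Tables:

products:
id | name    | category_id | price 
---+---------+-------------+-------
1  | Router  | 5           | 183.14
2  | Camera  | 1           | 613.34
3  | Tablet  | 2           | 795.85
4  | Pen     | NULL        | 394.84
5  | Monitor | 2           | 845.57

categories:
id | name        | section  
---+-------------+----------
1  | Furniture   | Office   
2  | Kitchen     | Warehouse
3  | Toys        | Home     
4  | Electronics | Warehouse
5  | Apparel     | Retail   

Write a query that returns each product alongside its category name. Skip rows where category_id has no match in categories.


INNER JOIN keeps only products rows whose category_id matches an id in categories. Walk through each product:
  - product 1 (Router): category_id=5 -> matches Apparel
  - product 2 (Camera): category_id=1 -> matches Furniture
  - product 3 (Tablet): category_id=2 -> matches Kitchen
  - product 4 (Pen): category_id=NULL, no match -> dropped
  - product 5 (Monitor): category_id=2 -> matches Kitchen
So 1 of 5 rows is dropped.

SQL:
SELECT a.name, b.name AS category
FROM products a
INNER JOIN categories b ON a.category_id = b.id

Result:
name    | category 
--------+----------
Router  | Apparel  
Camera  | Furniture
Tablet  | Kitchen  
Monitor | Kitchen  


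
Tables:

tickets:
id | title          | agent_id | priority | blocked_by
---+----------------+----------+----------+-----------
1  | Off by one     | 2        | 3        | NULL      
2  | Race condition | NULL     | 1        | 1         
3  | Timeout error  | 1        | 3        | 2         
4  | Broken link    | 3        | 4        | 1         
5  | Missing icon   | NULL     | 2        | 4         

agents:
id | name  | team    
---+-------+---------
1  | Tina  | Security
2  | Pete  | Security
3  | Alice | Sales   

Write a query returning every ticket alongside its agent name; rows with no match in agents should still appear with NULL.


LEFT JOIN keeps every row from tickets (the left table); where agent_id has no match in agents, the agent columns become NULL. Walk through each ticket:
  - ticket 1 (Off by one): agent_id=2 -> matches Pete
  - ticket 2 (Race condition): agent_id=NULL, no match -> kept with NULL
  - ticket 3 (Timeout error): agent_id=1 -> matches Tina
  - ticket 4 (Broken link): agent_id=3 -> matches Alice
  - ticket 5 (Missing icon): agent_id=NULL, no match -> kept with NULL
All 5 rows appear; 2 have NULL agent.

SQL:
SELECT a.title, b.name AS agent
FROM tickets a
LEFT JOIN agents b ON a.agent_id = b.id

Result:
title          | agent
---------------+------
Off by one     | Pete 
Race condition | NULL 
Timeout error  | Tina 
Broken link    | Alice
Missing icon   | NULL 


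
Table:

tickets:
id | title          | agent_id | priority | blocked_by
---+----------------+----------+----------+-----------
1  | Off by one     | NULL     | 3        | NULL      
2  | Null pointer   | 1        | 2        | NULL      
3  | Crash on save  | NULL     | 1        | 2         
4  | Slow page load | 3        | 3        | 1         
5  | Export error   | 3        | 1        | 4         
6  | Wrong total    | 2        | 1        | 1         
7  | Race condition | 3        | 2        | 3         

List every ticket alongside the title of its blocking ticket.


This is a self-join: tickets is joined to a second copy of itself, matching each row's blocked_by to another row's id. Use LEFT JOIN so rows with blocked_by=NULL are kept.
  - ticket 1 (Off by one): blocked_by=NULL -> NULL
  - ticket 2 (Null pointer): blocked_by=NULL -> NULL
  - ticket 3 (Crash on save): blocked_by=2 -> Null pointer
  - ticket 4 (Slow page load): blocked_by=1 -> Off by one
  - ticket 5 (Export error): blocked_by=4 -> Slow page load
  - ticket 6 (Wrong total): blocked_by=1 -> Off by one
  - ticket 7 (Race condition): blocked_by=3 -> Crash on save

SQL:
SELECT a.title AS item, b.title AS blocked_by
FROM tickets a
LEFT JOIN tickets b ON a.blocked_by = b.id

Result:
item           | blocked_by    
---------------+---------------
Off by one     | NULL          
Null pointer   | NULL          
Crash on save  | Null pointer  
Slow page load | Off by one    
Export error   | Slow page load
Wrong total    | Off by one    
Race condition | Crash on save 


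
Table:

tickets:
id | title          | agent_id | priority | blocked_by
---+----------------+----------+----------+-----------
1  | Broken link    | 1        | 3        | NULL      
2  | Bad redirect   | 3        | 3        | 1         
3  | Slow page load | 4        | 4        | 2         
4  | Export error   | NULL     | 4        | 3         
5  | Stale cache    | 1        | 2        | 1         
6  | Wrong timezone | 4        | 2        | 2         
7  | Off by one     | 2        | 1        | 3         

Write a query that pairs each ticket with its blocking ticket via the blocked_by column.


This is a self-join: tickets is joined to a second copy of itself, matching each row's blocked_by to another row's id. Use LEFT JOIN so rows with blocked_by=NULL are kept.
  - ticket 1 (Broken link): blocked_by=NULL -> NULL
  - ticket 2 (Bad redirect): blocked_by=1 -> Broken link
  - ticket 3 (Slow page load): blocked_by=2 -> Bad redirect
  - ticket 4 (Export error): blocked_by=3 -> Slow page load
  - ticket 5 (Stale cache): blocked_by=1 -> Broken link
  - ticket 6 (Wrong timezone): blocked_by=2 -> Bad redirect
  - ticket 7 (Off by one): blocked_by=3 -> Slow page load

SQL:
SELECT a.title AS item, b.title AS blocked_by
FROM tickets a
LEFT JOIN tickets b ON a.blocked_by = b.id

Result:
item           | blocked_by    
---------------+---------------
Broken link    | NULL          
Bad redirect   | Broken link   
Slow page load | Bad redirect  
Export error   | Slow page load
Stale cache    | Broken link   
Wrong timezone | Bad redirect  
Off by one     | Slow page load


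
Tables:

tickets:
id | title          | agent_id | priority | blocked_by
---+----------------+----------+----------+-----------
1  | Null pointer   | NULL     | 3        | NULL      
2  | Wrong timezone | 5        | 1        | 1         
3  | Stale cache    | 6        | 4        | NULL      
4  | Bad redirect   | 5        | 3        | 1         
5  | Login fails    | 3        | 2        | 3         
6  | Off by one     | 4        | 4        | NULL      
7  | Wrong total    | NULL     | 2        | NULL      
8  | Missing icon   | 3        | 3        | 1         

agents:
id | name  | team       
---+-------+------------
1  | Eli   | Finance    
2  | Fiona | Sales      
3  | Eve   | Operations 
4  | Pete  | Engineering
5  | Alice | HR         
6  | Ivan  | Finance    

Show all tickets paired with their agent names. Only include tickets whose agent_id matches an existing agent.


INNER JOIN keeps only tickets rows whose agent_id matches an id in agents. Walk through each ticket:
  - ticket 1 (Null pointer): agent_id=NULL, no match -> dropped
  - ticket 2 (Wrong timezone): agent_id=5 -> matches Alice
  - ticket 3 (Stale cache): agent_id=6 -> matches Ivan
  - ticket 4 (Bad redirect): agent_id=5 -> matches Alice
  - ticket 5 (Login fails): agent_id=3 -> matches Eve
  - ticket 6 (Off by one): agent_id=4 -> matches Pete
  - ticket 7 (Wrong total): agent_id=NULL, no match -> dropped
  - ticket 8 (Missing icon): agent_id=3 -> matches Eve
So 2 of 8 rows are dropped.

SQL:
SELECT a.title, b.name AS agent
FROM tickets a
INNER JOIN agents b ON a.agent_id = b.id

Result:
title          | agent
---------------+------
Wrong timezone | Alice
Stale cache    | Ivan 
Bad redirect   | Alice
Login fails    | Eve  
Off by one     | Pete 
Missing icon   | Eve  


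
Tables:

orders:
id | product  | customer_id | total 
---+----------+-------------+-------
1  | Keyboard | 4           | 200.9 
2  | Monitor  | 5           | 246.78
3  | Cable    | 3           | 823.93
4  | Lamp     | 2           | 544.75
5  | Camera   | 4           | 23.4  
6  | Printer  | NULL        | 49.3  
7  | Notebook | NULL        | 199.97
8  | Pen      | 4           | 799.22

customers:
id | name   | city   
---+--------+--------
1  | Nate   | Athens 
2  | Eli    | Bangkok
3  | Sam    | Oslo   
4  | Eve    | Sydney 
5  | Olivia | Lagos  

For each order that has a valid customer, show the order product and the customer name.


INNER JOIN keeps only orders rows whose customer_id matches an id in customers. Walk through each order:
  - order 1 (Keyboard): customer_id=4 -> matches Eve
  - order 2 (Monitor): customer_id=5 -> matches Olivia
  - order 3 (Cable): customer_id=3 -> matches Sam
  - order 4 (Lamp): customer_id=2 -> matches Eli
  - order 5 (Camera): customer_id=4 -> matches Eve
  - order 6 (Printer): customer_id=NULL, no match -> dropped
  - order 7 (Notebook): customer_id=NULL, no match -> dropped
  - order 8 (Pen): customer_id=4 -> matches Eve
So 2 of 8 rows are dropped.

SQL:
SELECT a.product, b.name AS customer
FROM orders a
INNER JOIN customers b ON a.customer_id = b.id

Result:
product  | customer
---------+---------
Keyboard | Eve     
Monitor  | Olivia  
Cable    | Sam     
Lamp     | Eli     
Camera   | Eve     
Pen      | Eve     


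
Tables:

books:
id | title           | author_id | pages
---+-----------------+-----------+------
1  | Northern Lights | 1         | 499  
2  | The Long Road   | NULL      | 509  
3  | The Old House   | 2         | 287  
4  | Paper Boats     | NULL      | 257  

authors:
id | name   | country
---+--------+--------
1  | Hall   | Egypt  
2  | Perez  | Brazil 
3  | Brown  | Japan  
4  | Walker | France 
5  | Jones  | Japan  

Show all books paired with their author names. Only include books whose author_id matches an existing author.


INNER JOIN keeps only books rows whose author_id matches an id in authors. Walk through each book:
  - book 1 (Northern Lights): author_id=1 -> matches Hall
  - book 2 (The Long Road): author_id=NULL, no match -> dropped
  - book 3 (The Old House): author_id=2 -> matches Perez
  - book 4 (Paper Boats): author_id=NULL, no match -> dropped
So 2 of 4 rows are dropped.

SQL:
SELECT a.title, b.name AS author
FROM books a
INNER JOIN authors b ON a.author_id = b.id

Result:
title           | author
----------------+-------
Northern Lights | Hall  
The Old House   | Perez 


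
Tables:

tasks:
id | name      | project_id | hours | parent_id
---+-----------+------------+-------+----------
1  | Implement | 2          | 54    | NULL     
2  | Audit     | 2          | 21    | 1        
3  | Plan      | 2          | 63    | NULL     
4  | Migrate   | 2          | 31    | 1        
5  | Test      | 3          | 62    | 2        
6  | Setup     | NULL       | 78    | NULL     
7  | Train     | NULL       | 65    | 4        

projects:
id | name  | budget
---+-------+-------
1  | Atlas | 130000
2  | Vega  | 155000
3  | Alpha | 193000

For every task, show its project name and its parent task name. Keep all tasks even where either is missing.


Two LEFT JOINs from the same base table tasks: one to projects via project_id, one to tasks itself via parent_id. Both are LEFT so every task is preserved.
Match against projects:
  - task 1 (Implement): project_id=2 -> matches Vega
  - task 2 (Audit): project_id=2 -> matches Vega
  - task 3 (Plan): project_id=2 -> matches Vega
  - task 4 (Migrate): project_id=2 -> matches Vega
  - task 5 (Test): project_id=3 -> matches Alpha
  - task 6 (Setup): project_id=NULL, no match -> kept with NULL
  - task 7 (Train): project_id=NULL, no match -> kept with NULL
Match against tasks (self):
  - task 1 (Implement): parent_id=NULL -> NULL
  - task 2 (Audit): parent_id=1 -> Implement
  - task 3 (Plan): parent_id=NULL -> NULL
  - task 4 (Migrate): parent_id=1 -> Implement
  - task 5 (Test): parent_id=2 -> Audit
  - task 6 (Setup): parent_id=NULL -> NULL
  - task 7 (Train): parent_id=4 -> Migrate

SQL:
SELECT a.name, b.name AS project, c.name AS parent
FROM tasks a
LEFT JOIN projects b ON a.project_id = b.id
LEFT JOIN tasks c ON a.parent_id = c.id

Result:
name      | project | parent   
----------+---------+----------
Implement | Vega    | NULL     
Audit     | Vega    | Implement
Plan      | Vega    | NULL     
Migrate   | Vega    | Implement
Test      | Alpha   | Audit    
Setup     | NULL    | NULL     
Train     | NULL    | Migrate  


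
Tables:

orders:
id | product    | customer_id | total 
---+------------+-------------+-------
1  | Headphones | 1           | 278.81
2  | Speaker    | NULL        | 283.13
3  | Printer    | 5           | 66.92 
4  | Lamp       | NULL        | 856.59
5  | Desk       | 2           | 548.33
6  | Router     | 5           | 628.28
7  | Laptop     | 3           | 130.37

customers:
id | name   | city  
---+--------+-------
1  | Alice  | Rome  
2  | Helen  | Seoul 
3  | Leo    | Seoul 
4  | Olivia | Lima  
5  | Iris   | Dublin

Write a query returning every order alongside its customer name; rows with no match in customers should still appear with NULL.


LEFT JOIN keeps every row from orders (the left table); where customer_id has no match in customers, the customer columns become NULL. Walk through each order:
  - order 1 (Headphones): customer_id=1 -> matches Alice
  - order 2 (Speaker): customer_id=NULL, no match -> kept with NULL
  - order 3 (Printer): customer_id=5 -> matches Iris
  - order 4 (Lamp): customer_id=NULL, no match -> kept with NULL
  - order 5 (Desk): customer_id=2 -> matches Helen
  - order 6 (Router): customer_id=5 -> matches Iris
  - order 7 (Laptop): customer_id=3 -> matches Leo
All 7 rows appear; 2 have NULL customer.

SQL:
SELECT a.product, b.name AS customer
FROM orders a
LEFT JOIN customers b ON a.customer_id = b.id

Result:
product    | customer
-----------+---------
Headphones | Alice   
Speaker    | NULL    
Printer    | Iris    
Lamp       | NULL    
Desk       | Helen   
Router     | Iris    
Laptop     | Leo     
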